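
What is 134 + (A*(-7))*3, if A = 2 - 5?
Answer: 197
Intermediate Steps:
A = -3
134 + (A*(-7))*3 = 134 - 3*(-7)*3 = 134 + 21*3 = 134 + 63 = 197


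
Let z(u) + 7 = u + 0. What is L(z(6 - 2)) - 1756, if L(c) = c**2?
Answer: -1747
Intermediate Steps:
z(u) = -7 + u (z(u) = -7 + (u + 0) = -7 + u)
L(z(6 - 2)) - 1756 = (-7 + (6 - 2))**2 - 1756 = (-7 + 4)**2 - 1756 = (-3)**2 - 1756 = 9 - 1756 = -1747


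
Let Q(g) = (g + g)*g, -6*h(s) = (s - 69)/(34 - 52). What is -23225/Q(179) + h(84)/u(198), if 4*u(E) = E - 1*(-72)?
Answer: -2805817/7785963 ≈ -0.36037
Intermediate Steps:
h(s) = -23/36 + s/108 (h(s) = -(s - 69)/(6*(34 - 52)) = -(-69 + s)/(6*(-18)) = -(-69 + s)*(-1)/(6*18) = -(23/6 - s/18)/6 = -23/36 + s/108)
Q(g) = 2*g² (Q(g) = (2*g)*g = 2*g²)
u(E) = 18 + E/4 (u(E) = (E - 1*(-72))/4 = (E + 72)/4 = (72 + E)/4 = 18 + E/4)
-23225/Q(179) + h(84)/u(198) = -23225/(2*179²) + (-23/36 + (1/108)*84)/(18 + (¼)*198) = -23225/(2*32041) + (-23/36 + 7/9)/(18 + 99/2) = -23225/64082 + 5/(36*(135/2)) = -23225*1/64082 + (5/36)*(2/135) = -23225/64082 + 1/486 = -2805817/7785963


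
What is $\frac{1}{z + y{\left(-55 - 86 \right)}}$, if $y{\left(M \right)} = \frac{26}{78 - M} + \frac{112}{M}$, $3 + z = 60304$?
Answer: $\frac{3431}{206890413} \approx 1.6584 \cdot 10^{-5}$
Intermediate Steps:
$z = 60301$ ($z = -3 + 60304 = 60301$)
$\frac{1}{z + y{\left(-55 - 86 \right)}} = \frac{1}{60301 + \frac{2 \left(-4368 + 43 \left(-55 - 86\right)\right)}{\left(-55 - 86\right) \left(-78 - 141\right)}} = \frac{1}{60301 + \frac{2 \left(-4368 + 43 \left(-141\right)\right)}{\left(-141\right) \left(-78 - 141\right)}} = \frac{1}{60301 + 2 \left(- \frac{1}{141}\right) \frac{1}{-219} \left(-4368 - 6063\right)} = \frac{1}{60301 + 2 \left(- \frac{1}{141}\right) \left(- \frac{1}{219}\right) \left(-10431\right)} = \frac{1}{60301 - \frac{2318}{3431}} = \frac{1}{\frac{206890413}{3431}} = \frac{3431}{206890413}$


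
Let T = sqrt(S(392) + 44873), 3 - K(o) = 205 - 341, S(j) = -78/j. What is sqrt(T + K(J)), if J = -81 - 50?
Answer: sqrt(27244 + 14*sqrt(8795069))/14 ≈ 18.730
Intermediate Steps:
J = -131
K(o) = 139 (K(o) = 3 - (205 - 341) = 3 - 1*(-136) = 3 + 136 = 139)
T = sqrt(8795069)/14 (T = sqrt(-78/392 + 44873) = sqrt(-78*1/392 + 44873) = sqrt(-39/196 + 44873) = sqrt(8795069/196) = sqrt(8795069)/14 ≈ 211.83)
sqrt(T + K(J)) = sqrt(sqrt(8795069)/14 + 139) = sqrt(139 + sqrt(8795069)/14)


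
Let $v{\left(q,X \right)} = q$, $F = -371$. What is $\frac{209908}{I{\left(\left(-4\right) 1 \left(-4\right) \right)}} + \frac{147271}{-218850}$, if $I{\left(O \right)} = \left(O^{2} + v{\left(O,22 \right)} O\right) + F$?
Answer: $\frac{5101955621}{3428650} \approx 1488.0$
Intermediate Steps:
$I{\left(O \right)} = -371 + 2 O^{2}$ ($I{\left(O \right)} = \left(O^{2} + O O\right) - 371 = \left(O^{2} + O^{2}\right) - 371 = 2 O^{2} - 371 = -371 + 2 O^{2}$)
$\frac{209908}{I{\left(\left(-4\right) 1 \left(-4\right) \right)}} + \frac{147271}{-218850} = \frac{209908}{-371 + 2 \left(\left(-4\right) 1 \left(-4\right)\right)^{2}} + \frac{147271}{-218850} = \frac{209908}{-371 + 2 \left(\left(-4\right) \left(-4\right)\right)^{2}} + 147271 \left(- \frac{1}{218850}\right) = \frac{209908}{-371 + 2 \cdot 16^{2}} - \frac{147271}{218850} = \frac{209908}{-371 + 2 \cdot 256} - \frac{147271}{218850} = \frac{209908}{-371 + 512} - \frac{147271}{218850} = \frac{209908}{141} - \frac{147271}{218850} = \frac{5101955621}{3428650}$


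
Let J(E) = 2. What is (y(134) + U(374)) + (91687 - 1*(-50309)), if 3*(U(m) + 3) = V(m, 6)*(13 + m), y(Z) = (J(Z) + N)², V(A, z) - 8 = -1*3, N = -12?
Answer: 142738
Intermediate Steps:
V(A, z) = 5 (V(A, z) = 8 - 1*3 = 8 - 3 = 5)
y(Z) = 100 (y(Z) = (2 - 12)² = (-10)² = 100)
U(m) = 56/3 + 5*m/3 (U(m) = -3 + (5*(13 + m))/3 = -3 + (65 + 5*m)/3 = -3 + (65/3 + 5*m/3) = 56/3 + 5*m/3)
(y(134) + U(374)) + (91687 - 1*(-50309)) = (100 + (56/3 + (5/3)*374)) + (91687 - 1*(-50309)) = (100 + (56/3 + 1870/3)) + (91687 + 50309) = (100 + 642) + 141996 = 742 + 141996 = 142738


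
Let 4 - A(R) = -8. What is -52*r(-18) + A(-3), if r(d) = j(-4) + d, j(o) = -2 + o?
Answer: 1260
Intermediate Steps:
A(R) = 12 (A(R) = 4 - 1*(-8) = 4 + 8 = 12)
r(d) = -6 + d (r(d) = (-2 - 4) + d = -6 + d)
-52*r(-18) + A(-3) = -52*(-6 - 18) + 12 = -52*(-24) + 12 = 1248 + 12 = 1260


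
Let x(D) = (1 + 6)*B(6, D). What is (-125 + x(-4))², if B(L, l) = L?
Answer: 6889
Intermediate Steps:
x(D) = 42 (x(D) = (1 + 6)*6 = 7*6 = 42)
(-125 + x(-4))² = (-125 + 42)² = (-83)² = 6889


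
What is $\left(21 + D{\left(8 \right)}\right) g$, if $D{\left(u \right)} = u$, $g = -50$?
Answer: $-1450$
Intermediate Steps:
$\left(21 + D{\left(8 \right)}\right) g = \left(21 + 8\right) \left(-50\right) = 29 \left(-50\right) = -1450$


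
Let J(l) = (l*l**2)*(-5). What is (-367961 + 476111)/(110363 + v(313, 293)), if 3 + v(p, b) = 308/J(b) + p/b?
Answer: 1943127728250/1982853923711 ≈ 0.97997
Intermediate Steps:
J(l) = -5*l**3 (J(l) = l**3*(-5) = -5*l**3)
v(p, b) = -3 - 308/(5*b**3) + p/b (v(p, b) = -3 + (308/((-5*b**3)) + p/b) = -3 + (308*(-1/(5*b**3)) + p/b) = -3 + (-308/(5*b**3) + p/b) = -3 - 308/(5*b**3) + p/b)
(-367961 + 476111)/(110363 + v(313, 293)) = (-367961 + 476111)/(110363 + (-3 - 308/5/293**3 + 313/293)) = 108150/(110363 + (-3 - 308/5*1/25153757 + 313*(1/293))) = 108150/(110363 + (-3 - 308/125768785 + 313/293)) = 108150/(110363 - 242952978/125768785) = 108150/(13879977465977/125768785) = 108150*(125768785/13879977465977) = 1943127728250/1982853923711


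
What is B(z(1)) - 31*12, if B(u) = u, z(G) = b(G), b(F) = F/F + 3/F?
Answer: -368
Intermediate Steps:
b(F) = 1 + 3/F
z(G) = (3 + G)/G
B(z(1)) - 31*12 = (3 + 1)/1 - 31*12 = 1*4 - 372 = 4 - 372 = -368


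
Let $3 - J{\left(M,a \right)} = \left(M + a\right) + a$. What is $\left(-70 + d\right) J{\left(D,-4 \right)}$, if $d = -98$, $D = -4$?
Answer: $-2520$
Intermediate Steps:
$J{\left(M,a \right)} = 3 - M - 2 a$ ($J{\left(M,a \right)} = 3 - \left(\left(M + a\right) + a\right) = 3 - \left(M + 2 a\right) = 3 - M - 2 a$)
$\left(-70 + d\right) J{\left(D,-4 \right)} = \left(-70 - 98\right) \left(3 - -4 - -8\right) = - 168 \left(3 + 4 + 8\right) = \left(-168\right) 15 = -2520$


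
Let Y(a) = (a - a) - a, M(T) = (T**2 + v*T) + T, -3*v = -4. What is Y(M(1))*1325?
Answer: -13250/3 ≈ -4416.7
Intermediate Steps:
v = 4/3 (v = -1/3*(-4) = 4/3 ≈ 1.3333)
M(T) = T**2 + 7*T/3 (M(T) = (T**2 + 4*T/3) + T = T**2 + 7*T/3)
Y(a) = -a (Y(a) = 0 - a = -a)
Y(M(1))*1325 = -(7 + 3*1)/3*1325 = -(7 + 3)/3*1325 = -10/3*1325 = -13250/3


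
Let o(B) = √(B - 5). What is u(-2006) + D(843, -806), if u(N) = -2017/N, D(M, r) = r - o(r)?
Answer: -1614819/2006 - I*√811 ≈ -804.99 - 28.478*I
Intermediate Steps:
o(B) = √(-5 + B)
D(M, r) = r - √(-5 + r)
u(-2006) + D(843, -806) = -2017/(-2006) + (-806 - √(-5 - 806)) = -2017*(-1/2006) + (-806 - √(-811)) = 2017/2006 + (-806 - I*√811) = -1614819/2006 - I*√811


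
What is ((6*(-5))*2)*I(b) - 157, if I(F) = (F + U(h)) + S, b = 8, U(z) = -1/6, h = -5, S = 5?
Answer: -927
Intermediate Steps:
U(z) = -⅙ (U(z) = -1*⅙ = -⅙)
I(F) = 29/6 + F (I(F) = (F - ⅙) + 5 = (-⅙ + F) + 5 = 29/6 + F)
((6*(-5))*2)*I(b) - 157 = ((6*(-5))*2)*(29/6 + 8) - 157 = -30*2*(77/6) - 157 = -60*77/6 - 157 = -770 - 157 = -927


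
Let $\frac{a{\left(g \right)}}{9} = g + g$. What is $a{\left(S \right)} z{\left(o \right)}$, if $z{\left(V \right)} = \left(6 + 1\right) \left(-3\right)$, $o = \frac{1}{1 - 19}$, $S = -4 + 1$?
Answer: $1134$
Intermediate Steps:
$S = -3$
$a{\left(g \right)} = 18 g$ ($a{\left(g \right)} = 9 \left(g + g\right) = 9 \cdot 2 g = 18 g$)
$o = - \frac{1}{18}$ ($o = \frac{1}{-18} = - \frac{1}{18} \approx -0.055556$)
$z{\left(V \right)} = -21$ ($z{\left(V \right)} = 7 \left(-3\right) = -21$)
$a{\left(S \right)} z{\left(o \right)} = 18 \left(-3\right) \left(-21\right) = \left(-54\right) \left(-21\right) = 1134$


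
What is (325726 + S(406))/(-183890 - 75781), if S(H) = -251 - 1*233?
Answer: -108414/86557 ≈ -1.2525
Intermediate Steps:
S(H) = -484 (S(H) = -251 - 233 = -484)
(325726 + S(406))/(-183890 - 75781) = (325726 - 484)/(-183890 - 75781) = 325242/(-259671) = 325242*(-1/259671) = -108414/86557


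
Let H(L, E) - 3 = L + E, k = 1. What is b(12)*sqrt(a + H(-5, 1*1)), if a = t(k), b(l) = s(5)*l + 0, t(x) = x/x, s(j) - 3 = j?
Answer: 0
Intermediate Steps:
s(j) = 3 + j
t(x) = 1
b(l) = 8*l (b(l) = (3 + 5)*l + 0 = 8*l + 0 = 8*l)
a = 1
H(L, E) = 3 + E + L (H(L, E) = 3 + (L + E) = 3 + (E + L) = 3 + E + L)
b(12)*sqrt(a + H(-5, 1*1)) = (8*12)*sqrt(1 + (3 + 1*1 - 5)) = 96*sqrt(1 + (3 + 1 - 5)) = 96*sqrt(1 - 1) = 96*sqrt(0) = 96*0 = 0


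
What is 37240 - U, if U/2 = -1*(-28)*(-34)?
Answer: 39144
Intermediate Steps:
U = -1904 (U = 2*(-1*(-28)*(-34)) = 2*(28*(-34)) = 2*(-952) = -1904)
37240 - U = 37240 - 1*(-1904) = 37240 + 1904 = 39144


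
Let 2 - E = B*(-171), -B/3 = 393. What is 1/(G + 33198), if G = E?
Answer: -1/168409 ≈ -5.9379e-6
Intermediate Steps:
B = -1179 (B = -3*393 = -1179)
E = -201607 (E = 2 - (-1179)*(-171) = 2 - 1*201609 = 2 - 201609 = -201607)
G = -201607
1/(G + 33198) = 1/(-201607 + 33198) = 1/(-168409) = -1/168409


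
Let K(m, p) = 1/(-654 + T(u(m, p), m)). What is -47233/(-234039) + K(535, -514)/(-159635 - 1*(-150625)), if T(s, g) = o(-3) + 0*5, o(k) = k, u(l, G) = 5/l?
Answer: 5482338899/27164906730 ≈ 0.20182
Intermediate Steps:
T(s, g) = -3 (T(s, g) = -3 + 0*5 = -3 + 0 = -3)
K(m, p) = -1/657 (K(m, p) = 1/(-654 - 3) = 1/(-657) = -1/657)
-47233/(-234039) + K(535, -514)/(-159635 - 1*(-150625)) = -47233/(-234039) - 1/(657*(-159635 - 1*(-150625))) = -47233*(-1/234039) - 1/(657*(-159635 + 150625)) = 47233/234039 - 1/657/(-9010) = 47233/234039 - 1/657*(-1/9010) = 47233/234039 + 1/5919570 = 5482338899/27164906730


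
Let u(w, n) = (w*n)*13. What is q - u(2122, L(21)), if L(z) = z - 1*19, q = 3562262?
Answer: 3507090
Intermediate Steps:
L(z) = -19 + z (L(z) = z - 19 = -19 + z)
u(w, n) = 13*n*w (u(w, n) = (n*w)*13 = 13*n*w)
q - u(2122, L(21)) = 3562262 - 13*(-19 + 21)*2122 = 3562262 - 13*2*2122 = 3562262 - 1*55172 = 3562262 - 55172 = 3507090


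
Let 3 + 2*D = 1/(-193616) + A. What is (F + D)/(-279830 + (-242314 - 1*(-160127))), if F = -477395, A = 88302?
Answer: 167766521457/140184566944 ≈ 1.1968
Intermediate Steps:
D = 17096099183/387232 (D = -3/2 + (1/(-193616) + 88302)/2 = -3/2 + (-1/193616 + 88302)/2 = -3/2 + (½)*(17096680031/193616) = -3/2 + 17096680031/387232 = 17096099183/387232 ≈ 44150.)
(F + D)/(-279830 + (-242314 - 1*(-160127))) = (-477395 + 17096099183/387232)/(-279830 + (-242314 - 1*(-160127))) = -167766521457/(387232*(-279830 + (-242314 + 160127))) = -167766521457/(387232*(-279830 - 82187)) = -167766521457/387232/(-362017) = -167766521457/387232*(-1/362017) = 167766521457/140184566944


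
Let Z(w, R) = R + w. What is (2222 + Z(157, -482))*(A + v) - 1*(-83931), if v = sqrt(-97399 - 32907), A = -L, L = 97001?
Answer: -183926966 + 1897*I*sqrt(130306) ≈ -1.8393e+8 + 6.8478e+5*I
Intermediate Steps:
A = -97001 (A = -1*97001 = -97001)
v = I*sqrt(130306) (v = sqrt(-130306) = I*sqrt(130306) ≈ 360.98*I)
(2222 + Z(157, -482))*(A + v) - 1*(-83931) = (2222 + (-482 + 157))*(-97001 + I*sqrt(130306)) - 1*(-83931) = (2222 - 325)*(-97001 + I*sqrt(130306)) + 83931 = 1897*(-97001 + I*sqrt(130306)) + 83931 = (-184010897 + 1897*I*sqrt(130306)) + 83931 = -183926966 + 1897*I*sqrt(130306)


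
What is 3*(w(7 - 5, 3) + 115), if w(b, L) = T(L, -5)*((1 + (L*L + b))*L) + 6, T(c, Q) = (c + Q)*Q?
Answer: 1443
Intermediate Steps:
T(c, Q) = Q*(Q + c) (T(c, Q) = (Q + c)*Q = Q*(Q + c))
w(b, L) = 6 + L*(25 - 5*L)*(1 + b + L²) (w(b, L) = (-5*(-5 + L))*((1 + (L*L + b))*L) + 6 = (25 - 5*L)*((1 + (L² + b))*L) + 6 = (25 - 5*L)*((1 + (b + L²))*L) + 6 = (25 - 5*L)*((1 + b + L²)*L) + 6 = (25 - 5*L)*(L*(1 + b + L²)) + 6 = L*(25 - 5*L)*(1 + b + L²) + 6 = 6 + L*(25 - 5*L)*(1 + b + L²))
3*(w(7 - 5, 3) + 115) = 3*((6 + 5*3*(5 - 1*3) + 5*3³*(5 - 1*3) + 5*3*(7 - 5)*(5 - 1*3)) + 115) = 3*((6 + 5*3*(5 - 3) + 5*27*(5 - 3) + 5*3*2*(5 - 3)) + 115) = 3*((6 + 5*3*2 + 5*27*2 + 5*3*2*2) + 115) = 3*((6 + 30 + 270 + 60) + 115) = 3*(366 + 115) = 3*481 = 1443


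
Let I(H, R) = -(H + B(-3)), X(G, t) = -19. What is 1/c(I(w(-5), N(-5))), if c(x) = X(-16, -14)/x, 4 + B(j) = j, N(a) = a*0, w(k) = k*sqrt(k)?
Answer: -7/19 - 5*I*sqrt(5)/19 ≈ -0.36842 - 0.58844*I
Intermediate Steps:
w(k) = k**(3/2)
N(a) = 0
B(j) = -4 + j
I(H, R) = 7 - H (I(H, R) = -(H + (-4 - 3)) = -(H - 7) = -(-7 + H) = 7 - H)
c(x) = -19/x
1/c(I(w(-5), N(-5))) = 1/(-19/(7 - (-5)**(3/2))) = 1/(-19/(7 - (-5)*I*sqrt(5))) = 1/(-19/(7 + 5*I*sqrt(5))) = -7/19 - 5*I*sqrt(5)/19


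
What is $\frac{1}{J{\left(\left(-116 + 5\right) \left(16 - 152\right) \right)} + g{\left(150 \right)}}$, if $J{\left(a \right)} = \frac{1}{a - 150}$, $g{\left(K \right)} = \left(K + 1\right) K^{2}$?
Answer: $\frac{14946}{50779035001} \approx 2.9433 \cdot 10^{-7}$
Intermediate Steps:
$g{\left(K \right)} = K^{2} \left(1 + K\right)$ ($g{\left(K \right)} = \left(1 + K\right) K^{2} = K^{2} \left(1 + K\right)$)
$J{\left(a \right)} = \frac{1}{-150 + a}$ ($J{\left(a \right)} = \frac{1}{a - 150} = \frac{1}{-150 + a}$)
$\frac{1}{J{\left(\left(-116 + 5\right) \left(16 - 152\right) \right)} + g{\left(150 \right)}} = \frac{1}{\frac{1}{-150 + \left(-116 + 5\right) \left(16 - 152\right)} + 150^{2} \left(1 + 150\right)} = \frac{1}{\frac{1}{-150 - -15096} + 22500 \cdot 151} = \frac{1}{\frac{1}{-150 + 15096} + 3397500} = \frac{1}{\frac{1}{14946} + 3397500} = \frac{1}{\frac{50779035001}{14946}} = \frac{14946}{50779035001}$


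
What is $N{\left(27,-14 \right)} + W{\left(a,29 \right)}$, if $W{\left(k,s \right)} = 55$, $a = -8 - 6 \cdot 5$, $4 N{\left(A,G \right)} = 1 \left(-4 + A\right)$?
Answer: $\frac{243}{4} \approx 60.75$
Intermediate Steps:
$N{\left(A,G \right)} = -1 + \frac{A}{4}$ ($N{\left(A,G \right)} = \frac{1 \left(-4 + A\right)}{4} = \frac{-4 + A}{4} = -1 + \frac{A}{4}$)
$a = -38$ ($a = -8 - 30 = -38$)
$N{\left(27,-14 \right)} + W{\left(a,29 \right)} = \left(-1 + \frac{1}{4} \cdot 27\right) + 55 = \left(-1 + \frac{27}{4}\right) + 55 = \frac{23}{4} + 55 = \frac{243}{4}$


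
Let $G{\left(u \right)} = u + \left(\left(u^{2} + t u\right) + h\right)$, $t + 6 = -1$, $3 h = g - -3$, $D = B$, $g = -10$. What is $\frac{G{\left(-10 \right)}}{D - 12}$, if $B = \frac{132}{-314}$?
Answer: $- \frac{74261}{5850} \approx -12.694$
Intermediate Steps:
$B = - \frac{66}{157}$ ($B = 132 \left(- \frac{1}{314}\right) = - \frac{66}{157} \approx -0.42038$)
$D = - \frac{66}{157} \approx -0.42038$
$h = - \frac{7}{3}$ ($h = \frac{-10 - -3}{3} = \frac{-10 + 3}{3} = \frac{1}{3} \left(-7\right) = - \frac{7}{3} \approx -2.3333$)
$t = -7$ ($t = -6 - 1 = -7$)
$G{\left(u \right)} = - \frac{7}{3} + u^{2} - 6 u$ ($G{\left(u \right)} = u - \left(\frac{7}{3} - u^{2} + 7 u\right) = - \frac{7}{3} + u^{2} - 6 u$)
$\frac{G{\left(-10 \right)}}{D - 12} = \frac{- \frac{7}{3} + \left(-10\right)^{2} - -60}{- \frac{66}{157} - 12} = \frac{- \frac{7}{3} + 100 + 60}{- \frac{66}{157} - 12} = \frac{473}{3 \left(- \frac{1950}{157}\right)} = \frac{473}{3} \left(- \frac{157}{1950}\right) = - \frac{74261}{5850}$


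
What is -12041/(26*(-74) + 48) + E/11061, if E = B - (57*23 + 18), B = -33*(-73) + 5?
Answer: 135220961/20750436 ≈ 6.5165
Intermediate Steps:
B = 2414 (B = 2409 + 5 = 2414)
E = 1085 (E = 2414 - (57*23 + 18) = 2414 - (1311 + 18) = 2414 - 1*1329 = 2414 - 1329 = 1085)
-12041/(26*(-74) + 48) + E/11061 = -12041/(26*(-74) + 48) + 1085/11061 = -12041/(-1924 + 48) + 1085*(1/11061) = -12041/(-1876) + 1085/11061 = -12041*(-1/1876) + 1085/11061 = 12041/1876 + 1085/11061 = 135220961/20750436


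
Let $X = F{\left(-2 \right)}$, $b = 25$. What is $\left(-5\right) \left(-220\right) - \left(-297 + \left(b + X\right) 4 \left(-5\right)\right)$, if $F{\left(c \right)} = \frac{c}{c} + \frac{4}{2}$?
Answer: $1957$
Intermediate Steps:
$F{\left(c \right)} = 3$ ($F{\left(c \right)} = 1 + 4 \cdot \frac{1}{2} = 1 + 2 = 3$)
$X = 3$
$\left(-5\right) \left(-220\right) - \left(-297 + \left(b + X\right) 4 \left(-5\right)\right) = \left(-5\right) \left(-220\right) - \left(-297 + \left(25 + 3\right) 4 \left(-5\right)\right) = 1100 - \left(-297 + 28 \left(-20\right)\right) = 1100 - \left(-297 - 560\right) = 1100 - -857 = 1100 + 857 = 1957$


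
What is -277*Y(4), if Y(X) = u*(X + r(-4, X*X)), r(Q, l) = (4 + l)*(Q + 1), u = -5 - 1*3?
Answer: -124096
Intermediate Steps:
u = -8 (u = -5 - 3 = -8)
r(Q, l) = (1 + Q)*(4 + l) (r(Q, l) = (4 + l)*(1 + Q) = (1 + Q)*(4 + l))
Y(X) = 96 - 8*X + 24*X² (Y(X) = -8*(X + (4 + X*X + 4*(-4) - 4*X*X)) = -8*(X + (4 + X² - 16 - 4*X²)) = -8*(X + (-12 - 3*X²)) = -8*(-12 + X - 3*X²) = 96 - 8*X + 24*X²)
-277*Y(4) = -277*(96 - 8*4 + 24*4²) = -277*(96 - 32 + 24*16) = -277*(96 - 32 + 384) = -277*448 = -124096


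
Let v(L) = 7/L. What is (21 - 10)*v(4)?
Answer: 77/4 ≈ 19.250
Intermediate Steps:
(21 - 10)*v(4) = (21 - 10)*(7/4) = 11*(7*(¼)) = 11*(7/4) = 77/4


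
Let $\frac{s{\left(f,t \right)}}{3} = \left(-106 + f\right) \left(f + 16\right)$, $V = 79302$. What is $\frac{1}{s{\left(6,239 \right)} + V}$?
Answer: $\frac{1}{72702} \approx 1.3755 \cdot 10^{-5}$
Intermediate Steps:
$s{\left(f,t \right)} = 3 \left(-106 + f\right) \left(16 + f\right)$ ($s{\left(f,t \right)} = 3 \left(-106 + f\right) \left(f + 16\right) = 3 \left(-106 + f\right) \left(16 + f\right)$)
$\frac{1}{s{\left(6,239 \right)} + V} = \frac{1}{\left(-5088 - 1620 + 3 \cdot 6^{2}\right) + 79302} = \frac{1}{\left(-5088 - 1620 + 3 \cdot 36\right) + 79302} = \frac{1}{\left(-5088 - 1620 + 108\right) + 79302} = \frac{1}{-6600 + 79302} = \frac{1}{72702}$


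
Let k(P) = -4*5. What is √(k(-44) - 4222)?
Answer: I*√4242 ≈ 65.131*I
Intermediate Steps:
k(P) = -20
√(k(-44) - 4222) = √(-20 - 4222) = √(-4242) = I*√4242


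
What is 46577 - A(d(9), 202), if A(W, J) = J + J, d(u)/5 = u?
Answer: 46173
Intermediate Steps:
d(u) = 5*u
A(W, J) = 2*J
46577 - A(d(9), 202) = 46577 - 2*202 = 46577 - 1*404 = 46577 - 404 = 46173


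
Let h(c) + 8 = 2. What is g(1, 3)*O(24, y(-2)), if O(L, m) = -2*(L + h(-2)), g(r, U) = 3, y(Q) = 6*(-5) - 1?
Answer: -108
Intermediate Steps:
y(Q) = -31 (y(Q) = -30 - 1 = -31)
h(c) = -6 (h(c) = -8 + 2 = -6)
O(L, m) = 12 - 2*L (O(L, m) = -2*(L - 6) = -2*(-6 + L) = 12 - 2*L)
g(1, 3)*O(24, y(-2)) = 3*(12 - 2*24) = 3*(12 - 48) = 3*(-36) = -108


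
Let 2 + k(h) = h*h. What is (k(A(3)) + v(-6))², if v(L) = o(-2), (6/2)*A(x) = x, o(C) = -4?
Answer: 25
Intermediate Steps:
A(x) = x/3
v(L) = -4
k(h) = -2 + h² (k(h) = -2 + h*h = -2 + h²)
(k(A(3)) + v(-6))² = ((-2 + ((⅓)*3)²) - 4)² = ((-2 + 1²) - 4)² = ((-2 + 1) - 4)² = (-1 - 4)² = (-5)² = 25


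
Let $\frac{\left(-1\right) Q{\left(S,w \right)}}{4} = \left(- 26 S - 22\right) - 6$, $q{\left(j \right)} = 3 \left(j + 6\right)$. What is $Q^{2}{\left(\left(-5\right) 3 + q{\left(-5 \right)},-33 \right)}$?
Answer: $1290496$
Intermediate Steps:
$q{\left(j \right)} = 18 + 3 j$ ($q{\left(j \right)} = 3 \left(6 + j\right) = 18 + 3 j$)
$Q{\left(S,w \right)} = 112 + 104 S$ ($Q{\left(S,w \right)} = - 4 \left(\left(- 26 S - 22\right) - 6\right) = - 4 \left(\left(-22 - 26 S\right) - 6\right) = - 4 \left(-28 - 26 S\right) = 112 + 104 S$)
$Q^{2}{\left(\left(-5\right) 3 + q{\left(-5 \right)},-33 \right)} = \left(112 + 104 \left(\left(-5\right) 3 + \left(18 + 3 \left(-5\right)\right)\right)\right)^{2} = \left(112 + 104 \left(-15 + \left(18 - 15\right)\right)\right)^{2} = \left(112 + 104 \left(-15 + 3\right)\right)^{2} = \left(112 + 104 \left(-12\right)\right)^{2} = \left(112 - 1248\right)^{2} = \left(-1136\right)^{2} = 1290496$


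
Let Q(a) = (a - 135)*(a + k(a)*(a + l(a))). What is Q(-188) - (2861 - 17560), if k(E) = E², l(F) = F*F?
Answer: -401344758049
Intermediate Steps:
l(F) = F²
Q(a) = (-135 + a)*(a + a²*(a + a²)) (Q(a) = (a - 135)*(a + a²*(a + a²)) = (-135 + a)*(a + a²*(a + a²)))
Q(-188) - (2861 - 17560) = -188*(-135 - 188 + (-188)⁴ - 135*(-188)² - 134*(-188)³) - (2861 - 17560) = -188*(-135 - 188 + 1249198336 - 135*35344 - 134*(-6644672)) - 1*(-14699) = -188*(-135 - 188 + 1249198336 - 4771440 + 890386048) + 14699 = -188*2134812621 + 14699 = -401344772748 + 14699 = -401344758049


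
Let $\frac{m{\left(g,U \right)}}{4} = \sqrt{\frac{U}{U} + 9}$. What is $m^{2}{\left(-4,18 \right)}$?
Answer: $160$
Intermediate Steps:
$m{\left(g,U \right)} = 4 \sqrt{10}$ ($m{\left(g,U \right)} = 4 \sqrt{\frac{U}{U} + 9} = 4 \sqrt{1 + 9} = 4 \sqrt{10}$)
$m^{2}{\left(-4,18 \right)} = \left(4 \sqrt{10}\right)^{2} = 160$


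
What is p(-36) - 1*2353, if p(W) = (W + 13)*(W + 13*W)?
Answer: 9239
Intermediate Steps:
p(W) = 14*W*(13 + W) (p(W) = (13 + W)*(14*W) = 14*W*(13 + W))
p(-36) - 1*2353 = 14*(-36)*(13 - 36) - 1*2353 = 14*(-36)*(-23) - 2353 = 11592 - 2353 = 9239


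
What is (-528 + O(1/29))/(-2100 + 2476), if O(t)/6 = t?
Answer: -7653/5452 ≈ -1.4037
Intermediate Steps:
O(t) = 6*t
(-528 + O(1/29))/(-2100 + 2476) = (-528 + 6/29)/(-2100 + 2476) = (-528 + 6*(1/29))/376 = (-528 + 6/29)*(1/376) = -15306/29*1/376 = -7653/5452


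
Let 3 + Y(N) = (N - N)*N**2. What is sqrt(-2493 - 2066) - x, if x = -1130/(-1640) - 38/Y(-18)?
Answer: -6571/492 + I*sqrt(4559) ≈ -13.356 + 67.52*I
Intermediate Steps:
Y(N) = -3 (Y(N) = -3 + (N - N)*N**2 = -3 + 0*N**2 = -3 + 0 = -3)
x = 6571/492 (x = -1130/(-1640) - 38/(-3) = -1130*(-1/1640) - 38*(-1/3) = 113/164 + 38/3 = 6571/492 ≈ 13.356)
sqrt(-2493 - 2066) - x = sqrt(-2493 - 2066) - 1*6571/492 = sqrt(-4559) - 6571/492 = I*sqrt(4559) - 6571/492 = -6571/492 + I*sqrt(4559)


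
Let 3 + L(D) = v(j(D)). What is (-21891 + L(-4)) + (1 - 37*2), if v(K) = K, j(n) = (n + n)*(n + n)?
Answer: -21903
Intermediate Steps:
j(n) = 4*n**2 (j(n) = (2*n)*(2*n) = 4*n**2)
L(D) = -3 + 4*D**2
(-21891 + L(-4)) + (1 - 37*2) = (-21891 + (-3 + 4*(-4)**2)) + (1 - 37*2) = (-21891 + (-3 + 4*16)) + (1 - 74) = (-21891 + (-3 + 64)) - 73 = (-21891 + 61) - 73 = -21830 - 73 = -21903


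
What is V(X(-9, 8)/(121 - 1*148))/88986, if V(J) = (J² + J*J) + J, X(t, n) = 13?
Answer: -13/64870794 ≈ -2.0040e-7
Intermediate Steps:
V(J) = J + 2*J² (V(J) = (J² + J²) + J = 2*J² + J = J + 2*J²)
V(X(-9, 8)/(121 - 1*148))/88986 = ((13/(121 - 1*148))*(1 + 2*(13/(121 - 1*148))))/88986 = ((13/(121 - 148))*(1 + 2*(13/(121 - 148))))*(1/88986) = ((13/(-27))*(1 + 2*(13/(-27))))*(1/88986) = ((13*(-1/27))*(1 + 2*(13*(-1/27))))*(1/88986) = -13*(1 + 2*(-13/27))/27*(1/88986) = -13*(1 - 26/27)/27*(1/88986) = -13/27*1/27*(1/88986) = -13/729*1/88986 = -13/64870794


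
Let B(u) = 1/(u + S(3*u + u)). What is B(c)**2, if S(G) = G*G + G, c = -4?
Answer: 1/55696 ≈ 1.7955e-5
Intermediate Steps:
S(G) = G + G**2 (S(G) = G**2 + G = G + G**2)
B(u) = 1/(u + 4*u*(1 + 4*u)) (B(u) = 1/(u + (3*u + u)*(1 + (3*u + u))) = 1/(u + (4*u)*(1 + 4*u)) = 1/(u + 4*u*(1 + 4*u)))
B(c)**2 = (1/((-4)*(5 + 16*(-4))))**2 = (-1/(4*(5 - 64)))**2 = (-1/4/(-59))**2 = (-1/4*(-1/59))**2 = (1/236)**2 = 1/55696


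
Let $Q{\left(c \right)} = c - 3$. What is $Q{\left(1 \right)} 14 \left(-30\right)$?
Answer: $840$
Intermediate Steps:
$Q{\left(c \right)} = -3 + c$
$Q{\left(1 \right)} 14 \left(-30\right) = \left(-3 + 1\right) 14 \left(-30\right) = \left(-2\right) 14 \left(-30\right) = \left(-28\right) \left(-30\right) = 840$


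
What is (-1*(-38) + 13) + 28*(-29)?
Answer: -761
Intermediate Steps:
(-1*(-38) + 13) + 28*(-29) = (38 + 13) - 812 = 51 - 812 = -761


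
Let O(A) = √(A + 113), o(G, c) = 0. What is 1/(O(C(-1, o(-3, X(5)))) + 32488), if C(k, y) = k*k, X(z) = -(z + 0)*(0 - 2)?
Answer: 16244/527735015 - √114/1055470030 ≈ 3.0770e-5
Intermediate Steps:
X(z) = 2*z (X(z) = -z*(-2) = -(-2)*z = 2*z)
C(k, y) = k²
O(A) = √(113 + A)
1/(O(C(-1, o(-3, X(5)))) + 32488) = 1/(√(113 + (-1)²) + 32488) = 1/(√(113 + 1) + 32488) = 1/(√114 + 32488) = 1/(32488 + √114)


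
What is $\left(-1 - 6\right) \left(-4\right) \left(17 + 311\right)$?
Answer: $9184$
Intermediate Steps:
$\left(-1 - 6\right) \left(-4\right) \left(17 + 311\right) = \left(-7\right) \left(-4\right) 328 = 28 \cdot 328 = 9184$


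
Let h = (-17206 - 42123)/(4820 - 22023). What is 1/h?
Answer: 17203/59329 ≈ 0.28996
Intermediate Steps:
h = 59329/17203 (h = -59329/(-17203) = -59329*(-1/17203) = 59329/17203 ≈ 3.4488)
1/h = 1/(59329/17203) = 17203/59329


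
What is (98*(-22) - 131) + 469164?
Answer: 466877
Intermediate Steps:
(98*(-22) - 131) + 469164 = (-2156 - 131) + 469164 = -2287 + 469164 = 466877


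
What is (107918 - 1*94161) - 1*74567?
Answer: -60810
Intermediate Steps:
(107918 - 1*94161) - 1*74567 = (107918 - 94161) - 74567 = 13757 - 74567 = -60810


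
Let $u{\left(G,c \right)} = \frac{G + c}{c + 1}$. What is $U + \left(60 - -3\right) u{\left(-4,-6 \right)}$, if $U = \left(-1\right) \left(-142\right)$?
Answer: $268$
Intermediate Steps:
$u{\left(G,c \right)} = \frac{G + c}{1 + c}$
$U = 142$
$U + \left(60 - -3\right) u{\left(-4,-6 \right)} = 142 + \left(60 - -3\right) \frac{-4 - 6}{1 - 6} = 142 + \left(60 + \left(8 - 5\right)\right) \frac{1}{-5} \left(-10\right) = 142 + \left(60 + 3\right) \left(\left(- \frac{1}{5}\right) \left(-10\right)\right) = 142 + 63 \cdot 2 = 142 + 126 = 268$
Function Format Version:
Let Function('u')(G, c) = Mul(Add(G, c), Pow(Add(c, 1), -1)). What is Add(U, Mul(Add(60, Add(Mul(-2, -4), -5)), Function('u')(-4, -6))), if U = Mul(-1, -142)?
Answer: 268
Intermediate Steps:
Function('u')(G, c) = Mul(Pow(Add(1, c), -1), Add(G, c)) (Function('u')(G, c) = Mul(Add(G, c), Pow(Add(1, c), -1)) = Mul(Pow(Add(1, c), -1), Add(G, c)))
U = 142
Add(U, Mul(Add(60, Add(Mul(-2, -4), -5)), Function('u')(-4, -6))) = Add(142, Mul(Add(60, Add(Mul(-2, -4), -5)), Mul(Pow(Add(1, -6), -1), Add(-4, -6)))) = Add(142, Mul(Add(60, Add(8, -5)), Mul(Pow(-5, -1), -10))) = Add(142, Mul(Add(60, 3), Mul(Rational(-1, 5), -10))) = Add(142, Mul(63, 2)) = Add(142, 126) = 268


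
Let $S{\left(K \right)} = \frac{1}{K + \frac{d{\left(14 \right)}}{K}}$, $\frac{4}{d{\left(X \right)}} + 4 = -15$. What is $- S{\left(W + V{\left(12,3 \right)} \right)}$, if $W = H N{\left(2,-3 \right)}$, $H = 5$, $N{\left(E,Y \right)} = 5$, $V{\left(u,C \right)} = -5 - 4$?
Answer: $- \frac{76}{1215} \approx -0.062551$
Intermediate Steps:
$d{\left(X \right)} = - \frac{4}{19}$ ($d{\left(X \right)} = \frac{4}{-4 - 15} = \frac{4}{-19} = 4 \left(- \frac{1}{19}\right) = - \frac{4}{19}$)
$V{\left(u,C \right)} = -9$
$W = 25$ ($W = 5 \cdot 5 = 25$)
$S{\left(K \right)} = \frac{1}{K - \frac{4}{19 K}}$
$- S{\left(W + V{\left(12,3 \right)} \right)} = - \frac{19 \left(25 - 9\right)}{-4 + 19 \left(25 - 9\right)^{2}} = - \frac{19 \cdot 16}{-4 + 19 \cdot 16^{2}} = - \frac{19 \cdot 16}{-4 + 19 \cdot 256} = - \frac{19 \cdot 16}{-4 + 4864} = - \frac{19 \cdot 16}{4860} = \left(-1\right) \frac{76}{1215} = - \frac{76}{1215}$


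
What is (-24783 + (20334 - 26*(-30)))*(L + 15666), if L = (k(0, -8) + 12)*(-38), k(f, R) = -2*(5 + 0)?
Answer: -57199710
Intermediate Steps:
k(f, R) = -10 (k(f, R) = -2*5 = -10)
L = -76 (L = (-10 + 12)*(-38) = 2*(-38) = -76)
(-24783 + (20334 - 26*(-30)))*(L + 15666) = (-24783 + (20334 - 26*(-30)))*(-76 + 15666) = (-24783 + (20334 - 1*(-780)))*15590 = (-24783 + (20334 + 780))*15590 = (-24783 + 21114)*15590 = -3669*15590 = -57199710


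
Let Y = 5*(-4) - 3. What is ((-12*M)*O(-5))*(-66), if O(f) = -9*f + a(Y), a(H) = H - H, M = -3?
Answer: -106920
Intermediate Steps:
Y = -23 (Y = -20 - 3 = -23)
a(H) = 0
O(f) = -9*f (O(f) = -9*f + 0 = -9*f)
((-12*M)*O(-5))*(-66) = ((-12*(-3))*(-9*(-5)))*(-66) = (36*45)*(-66) = 1620*(-66) = -106920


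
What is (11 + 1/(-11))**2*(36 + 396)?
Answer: 6220800/121 ≈ 51412.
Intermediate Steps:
(11 + 1/(-11))**2*(36 + 396) = (11 - 1/11)**2*432 = (120/11)**2*432 = (14400/121)*432 = 6220800/121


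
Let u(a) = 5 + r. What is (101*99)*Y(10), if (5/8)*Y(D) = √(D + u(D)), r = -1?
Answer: 79992*√14/5 ≈ 59861.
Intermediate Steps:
u(a) = 4 (u(a) = 5 - 1 = 4)
Y(D) = 8*√(4 + D)/5 (Y(D) = 8*√(D + 4)/5 = 8*√(4 + D)/5)
(101*99)*Y(10) = (101*99)*(8*√(4 + 10)/5) = 9999*(8*√14/5) = 79992*√14/5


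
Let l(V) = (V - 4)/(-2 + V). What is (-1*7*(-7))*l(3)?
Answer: -49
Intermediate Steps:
l(V) = (-4 + V)/(-2 + V)
(-1*7*(-7))*l(3) = (-1*7*(-7))*((-4 + 3)/(-2 + 3)) = (-7*(-7))*(-1/1) = 49*(1*(-1)) = 49*(-1) = -49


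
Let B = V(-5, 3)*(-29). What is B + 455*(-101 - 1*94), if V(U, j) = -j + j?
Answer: -88725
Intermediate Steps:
V(U, j) = 0
B = 0 (B = 0*(-29) = 0)
B + 455*(-101 - 1*94) = 0 + 455*(-101 - 1*94) = 0 + 455*(-101 - 94) = 0 + 455*(-195) = 0 - 88725 = -88725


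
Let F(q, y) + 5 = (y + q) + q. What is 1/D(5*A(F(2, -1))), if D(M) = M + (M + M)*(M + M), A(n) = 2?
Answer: 1/410 ≈ 0.0024390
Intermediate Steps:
F(q, y) = -5 + y + 2*q (F(q, y) = -5 + ((y + q) + q) = -5 + ((q + y) + q) = -5 + (y + 2*q) = -5 + y + 2*q)
D(M) = M + 4*M² (D(M) = M + (2*M)*(2*M) = M + 4*M²)
1/D(5*A(F(2, -1))) = 1/((5*2)*(1 + 4*(5*2))) = 1/(10*(1 + 4*10)) = 1/(10*(1 + 40)) = 1/(10*41) = 1/410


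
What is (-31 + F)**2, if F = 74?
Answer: 1849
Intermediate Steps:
(-31 + F)**2 = (-31 + 74)**2 = 43**2 = 1849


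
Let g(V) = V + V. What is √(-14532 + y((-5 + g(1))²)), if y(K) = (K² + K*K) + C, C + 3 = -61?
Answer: I*√14434 ≈ 120.14*I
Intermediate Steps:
g(V) = 2*V
C = -64 (C = -3 - 61 = -64)
y(K) = -64 + 2*K² (y(K) = (K² + K*K) - 64 = (K² + K²) - 64 = 2*K² - 64 = -64 + 2*K²)
√(-14532 + y((-5 + g(1))²)) = √(-14532 + (-64 + 2*((-5 + 2*1)²)²)) = √(-14532 + (-64 + 2*((-5 + 2)²)²)) = √(-14532 + (-64 + 2*((-3)²)²)) = √(-14532 + (-64 + 2*9²)) = √(-14532 + (-64 + 2*81)) = √(-14532 + (-64 + 162)) = √(-14532 + 98) = √(-14434) = I*√14434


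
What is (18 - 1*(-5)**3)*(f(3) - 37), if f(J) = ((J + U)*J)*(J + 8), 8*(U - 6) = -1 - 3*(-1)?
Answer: 153439/4 ≈ 38360.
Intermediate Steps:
U = 25/4 (U = 6 + (-1 - 3*(-1))/8 = 6 + (-1 + 3)/8 = 6 + (1/8)*2 = 6 + 1/4 = 25/4 ≈ 6.2500)
f(J) = J*(8 + J)*(25/4 + J) (f(J) = ((J + 25/4)*J)*(J + 8) = ((25/4 + J)*J)*(8 + J) = (J*(25/4 + J))*(8 + J) = J*(8 + J)*(25/4 + J))
(18 - 1*(-5)**3)*(f(3) - 37) = (18 - 1*(-5)**3)*((1/4)*3*(200 + 4*3**2 + 57*3) - 37) = (18 - 1*(-125))*((1/4)*3*(200 + 4*9 + 171) - 37) = (18 + 125)*((1/4)*3*(200 + 36 + 171) - 37) = 143*((1/4)*3*407 - 37) = 143*(1221/4 - 37) = 143*(1073/4) = 153439/4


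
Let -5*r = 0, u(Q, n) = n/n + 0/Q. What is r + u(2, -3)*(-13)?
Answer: -13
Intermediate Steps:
u(Q, n) = 1 (u(Q, n) = 1 + 0 = 1)
r = 0 (r = -⅕*0 = 0)
r + u(2, -3)*(-13) = 0 + 1*(-13) = 0 - 13 = -13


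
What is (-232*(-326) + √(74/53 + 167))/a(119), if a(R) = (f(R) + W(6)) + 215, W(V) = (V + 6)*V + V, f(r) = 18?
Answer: 75632/311 + 5*√18921/16483 ≈ 243.23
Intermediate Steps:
W(V) = V + V*(6 + V) (W(V) = (6 + V)*V + V = V*(6 + V) + V = V + V*(6 + V))
a(R) = 311 (a(R) = (18 + 6*(7 + 6)) + 215 = (18 + 6*13) + 215 = (18 + 78) + 215 = 96 + 215 = 311)
(-232*(-326) + √(74/53 + 167))/a(119) = (-232*(-326) + √(74/53 + 167))/311 = (75632 + √(74*(1/53) + 167))*(1/311) = (75632 + √(74/53 + 167))*(1/311) = (75632 + √(8925/53))*(1/311) = (75632 + 5*√18921/53)*(1/311) = 75632/311 + 5*√18921/16483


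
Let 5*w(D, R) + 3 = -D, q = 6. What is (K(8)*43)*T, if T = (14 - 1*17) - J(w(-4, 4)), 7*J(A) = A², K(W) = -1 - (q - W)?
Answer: -22618/175 ≈ -129.25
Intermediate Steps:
w(D, R) = -⅗ - D/5 (w(D, R) = -⅗ + (-D)/5 = -⅗ - D/5)
K(W) = -7 + W (K(W) = -1 - (6 - W) = -1 + (-6 + W) = -7 + W)
J(A) = A²/7
T = -526/175 (T = (14 - 1*17) - (-⅗ - ⅕*(-4))²/7 = (14 - 17) - (-⅗ + ⅘)²/7 = -3 - (⅕)²/7 = -3 - 1/(7*25) = -3 - 1*1/175 = -3 - 1/175 = -526/175 ≈ -3.0057)
(K(8)*43)*T = ((-7 + 8)*43)*(-526/175) = (1*43)*(-526/175) = 43*(-526/175) = -22618/175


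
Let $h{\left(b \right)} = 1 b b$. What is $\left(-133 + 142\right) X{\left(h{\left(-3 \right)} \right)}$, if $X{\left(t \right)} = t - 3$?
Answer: $54$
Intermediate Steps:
$h{\left(b \right)} = b^{2}$ ($h{\left(b \right)} = b b = b^{2}$)
$X{\left(t \right)} = -3 + t$
$\left(-133 + 142\right) X{\left(h{\left(-3 \right)} \right)} = \left(-133 + 142\right) \left(-3 + \left(-3\right)^{2}\right) = 9 \left(-3 + 9\right) = 9 \cdot 6 = 54$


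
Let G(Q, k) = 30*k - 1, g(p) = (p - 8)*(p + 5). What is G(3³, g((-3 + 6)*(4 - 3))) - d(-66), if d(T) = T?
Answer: -1135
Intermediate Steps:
g(p) = (-8 + p)*(5 + p)
G(Q, k) = -1 + 30*k
G(3³, g((-3 + 6)*(4 - 3))) - d(-66) = (-1 + 30*(-40 + ((-3 + 6)*(4 - 3))² - 3*(-3 + 6)*(4 - 3))) - 1*(-66) = (-1 + 30*(-40 + (3*1)² - 9)) + 66 = (-1 + 30*(-40 + 3² - 3*3)) + 66 = (-1 + 30*(-40 + 9 - 9)) + 66 = (-1 + 30*(-40)) + 66 = (-1 - 1200) + 66 = -1201 + 66 = -1135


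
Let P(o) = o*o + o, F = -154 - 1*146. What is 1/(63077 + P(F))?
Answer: 1/152777 ≈ 6.5455e-6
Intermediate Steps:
F = -300 (F = -154 - 146 = -300)
P(o) = o + o² (P(o) = o² + o = o + o²)
1/(63077 + P(F)) = 1/(63077 - 300*(1 - 300)) = 1/(63077 - 300*(-299)) = 1/(63077 + 89700) = 1/152777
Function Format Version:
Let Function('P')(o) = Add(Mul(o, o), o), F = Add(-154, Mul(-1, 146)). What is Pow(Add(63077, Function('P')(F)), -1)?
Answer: Rational(1, 152777) ≈ 6.5455e-6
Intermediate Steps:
F = -300 (F = Add(-154, -146) = -300)
Function('P')(o) = Add(o, Pow(o, 2)) (Function('P')(o) = Add(Pow(o, 2), o) = Add(o, Pow(o, 2)))
Pow(Add(63077, Function('P')(F)), -1) = Pow(Add(63077, Mul(-300, Add(1, -300))), -1) = Pow(Add(63077, Mul(-300, -299)), -1) = Pow(Add(63077, 89700), -1) = Pow(152777, -1) = Rational(1, 152777)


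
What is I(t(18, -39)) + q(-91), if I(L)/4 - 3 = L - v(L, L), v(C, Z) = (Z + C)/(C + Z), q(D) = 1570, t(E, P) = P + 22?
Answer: 1510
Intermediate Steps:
t(E, P) = 22 + P
v(C, Z) = 1 (v(C, Z) = (C + Z)/(C + Z) = 1)
I(L) = 8 + 4*L (I(L) = 12 + 4*(L - 1*1) = 12 + 4*(L - 1) = 12 + 4*(-1 + L) = 12 + (-4 + 4*L) = 8 + 4*L)
I(t(18, -39)) + q(-91) = (8 + 4*(22 - 39)) + 1570 = (8 + 4*(-17)) + 1570 = (8 - 68) + 1570 = -60 + 1570 = 1510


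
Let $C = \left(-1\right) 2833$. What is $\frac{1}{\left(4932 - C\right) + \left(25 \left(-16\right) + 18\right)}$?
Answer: $\frac{1}{7383} \approx 0.00013545$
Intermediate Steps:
$C = -2833$
$\frac{1}{\left(4932 - C\right) + \left(25 \left(-16\right) + 18\right)} = \frac{1}{\left(4932 - -2833\right) + \left(25 \left(-16\right) + 18\right)} = \frac{1}{\left(4932 + 2833\right) + \left(-400 + 18\right)} = \frac{1}{7765 - 382} = \frac{1}{7383}$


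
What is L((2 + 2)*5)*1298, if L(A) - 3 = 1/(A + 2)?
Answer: 3953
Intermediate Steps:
L(A) = 3 + 1/(2 + A) (L(A) = 3 + 1/(A + 2) = 3 + 1/(2 + A))
L((2 + 2)*5)*1298 = ((7 + 3*((2 + 2)*5))/(2 + (2 + 2)*5))*1298 = ((7 + 3*(4*5))/(2 + 4*5))*1298 = ((7 + 3*20)/(2 + 20))*1298 = ((7 + 60)/22)*1298 = ((1/22)*67)*1298 = (67/22)*1298 = 3953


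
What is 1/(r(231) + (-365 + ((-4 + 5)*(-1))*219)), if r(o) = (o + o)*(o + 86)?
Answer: 1/145870 ≈ 6.8554e-6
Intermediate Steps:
r(o) = 2*o*(86 + o) (r(o) = (2*o)*(86 + o) = 2*o*(86 + o))
1/(r(231) + (-365 + ((-4 + 5)*(-1))*219)) = 1/(2*231*(86 + 231) + (-365 + ((-4 + 5)*(-1))*219)) = 1/(2*231*317 + (-365 + (1*(-1))*219)) = 1/(146454 + (-365 - 1*219)) = 1/(146454 + (-365 - 219)) = 1/(146454 - 584) = 1/145870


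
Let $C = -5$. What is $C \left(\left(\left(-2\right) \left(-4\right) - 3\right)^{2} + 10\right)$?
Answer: $-175$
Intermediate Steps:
$C \left(\left(\left(-2\right) \left(-4\right) - 3\right)^{2} + 10\right) = - 5 \left(\left(\left(-2\right) \left(-4\right) - 3\right)^{2} + 10\right) = - 5 \left(\left(8 - 3\right)^{2} + 10\right) = - 5 \left(5^{2} + 10\right) = - 5 \left(25 + 10\right) = \left(-5\right) 35 = -175$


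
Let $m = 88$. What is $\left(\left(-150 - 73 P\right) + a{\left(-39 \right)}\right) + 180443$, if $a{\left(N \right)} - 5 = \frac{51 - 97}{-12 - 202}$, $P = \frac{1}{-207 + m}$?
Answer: $\frac{2295744982}{12733} \approx 1.803 \cdot 10^{5}$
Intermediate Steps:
$P = - \frac{1}{119}$ ($P = \frac{1}{-207 + 88} = \frac{1}{-119} = - \frac{1}{119} \approx -0.0084034$)
$a{\left(N \right)} = \frac{558}{107}$ ($a{\left(N \right)} = 5 + \frac{51 - 97}{-12 - 202} = 5 - \frac{46}{-214} = 5 - - \frac{23}{107} = 5 + \frac{23}{107} = \frac{558}{107}$)
$\left(\left(-150 - 73 P\right) + a{\left(-39 \right)}\right) + 180443 = \left(\left(-150 - - \frac{73}{119}\right) + \frac{558}{107}\right) + 180443 = \left(\left(-150 + \frac{73}{119}\right) + \frac{558}{107}\right) + 180443 = \left(- \frac{17777}{119} + \frac{558}{107}\right) + 180443 = - \frac{1835737}{12733} + 180443 = \frac{2295744982}{12733}$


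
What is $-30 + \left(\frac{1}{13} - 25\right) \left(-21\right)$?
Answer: $\frac{6414}{13} \approx 493.38$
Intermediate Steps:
$-30 + \left(\frac{1}{13} - 25\right) \left(-21\right) = -30 - - \frac{6804}{13} = -30 + \frac{6804}{13} = \frac{6414}{13}$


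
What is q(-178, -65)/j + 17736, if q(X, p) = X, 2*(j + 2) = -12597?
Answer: 223491692/12601 ≈ 17736.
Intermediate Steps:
j = -12601/2 (j = -2 + (½)*(-12597) = -2 - 12597/2 = -12601/2 ≈ -6300.5)
q(-178, -65)/j + 17736 = -178/(-12601/2) + 17736 = -178*(-2/12601) + 17736 = 356/12601 + 17736 = 223491692/12601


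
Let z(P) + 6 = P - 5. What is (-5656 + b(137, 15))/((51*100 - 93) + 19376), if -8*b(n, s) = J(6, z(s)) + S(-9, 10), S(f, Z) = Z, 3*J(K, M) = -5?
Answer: -135769/585192 ≈ -0.23201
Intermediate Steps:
z(P) = -11 + P (z(P) = -6 + (P - 5) = -6 + (-5 + P) = -11 + P)
J(K, M) = -5/3 (J(K, M) = (⅓)*(-5) = -5/3)
b(n, s) = -25/24 (b(n, s) = -(-5/3 + 10)/8 = -⅛*25/3 = -25/24)
(-5656 + b(137, 15))/((51*100 - 93) + 19376) = (-5656 - 25/24)/((51*100 - 93) + 19376) = -135769/(24*((5100 - 93) + 19376)) = -135769/(24*(5007 + 19376)) = -135769/24/24383 = -135769/24*1/24383 = -135769/585192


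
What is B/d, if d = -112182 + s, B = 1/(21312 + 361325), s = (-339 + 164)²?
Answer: -1/31206725809 ≈ -3.2044e-11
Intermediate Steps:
s = 30625 (s = (-175)² = 30625)
B = 1/382637 ≈ 2.6134e-6
d = -81557 (d = -112182 + 30625 = -81557)
B/d = (1/382637)/(-81557) = (1/382637)*(-1/81557) = -1/31206725809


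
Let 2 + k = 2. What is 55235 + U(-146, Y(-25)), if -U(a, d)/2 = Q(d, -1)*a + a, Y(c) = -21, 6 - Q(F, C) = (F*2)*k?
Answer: 57279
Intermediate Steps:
k = 0 (k = -2 + 2 = 0)
Q(F, C) = 6 (Q(F, C) = 6 - F*2*0 = 6 - 2*F*0 = 6 - 1*0 = 6 + 0 = 6)
U(a, d) = -14*a (U(a, d) = -2*(6*a + a) = -14*a)
55235 + U(-146, Y(-25)) = 55235 - 14*(-146) = 55235 + 2044 = 57279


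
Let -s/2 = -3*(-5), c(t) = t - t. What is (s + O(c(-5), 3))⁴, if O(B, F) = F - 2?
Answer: 707281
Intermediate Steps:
c(t) = 0
O(B, F) = -2 + F
s = -30 (s = -(-6)*(-5) = -2*15 = -30)
(s + O(c(-5), 3))⁴ = (-30 + (-2 + 3))⁴ = (-30 + 1)⁴ = (-29)⁴ = 707281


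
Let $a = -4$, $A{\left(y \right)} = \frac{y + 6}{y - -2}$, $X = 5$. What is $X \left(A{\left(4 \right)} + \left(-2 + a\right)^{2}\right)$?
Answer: $\frac{565}{3} \approx 188.33$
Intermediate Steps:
$A{\left(y \right)} = \frac{6 + y}{2 + y}$ ($A{\left(y \right)} = \frac{6 + y}{y + 2} = \frac{6 + y}{2 + y}$)
$X \left(A{\left(4 \right)} + \left(-2 + a\right)^{2}\right) = 5 \left(\frac{6 + 4}{2 + 4} + \left(-2 - 4\right)^{2}\right) = 5 \left(\frac{1}{6} \cdot 10 + \left(-6\right)^{2}\right) = 5 \left(\frac{1}{6} \cdot 10 + 36\right) = 5 \left(\frac{5}{3} + 36\right) = 5 \cdot \frac{113}{3} = \frac{565}{3}$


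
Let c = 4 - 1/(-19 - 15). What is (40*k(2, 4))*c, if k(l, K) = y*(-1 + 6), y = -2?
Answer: -27400/17 ≈ -1611.8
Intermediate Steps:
c = 137/34 (c = 4 - 1/(-34) = 4 - 1*(-1/34) = 4 + 1/34 = 137/34 ≈ 4.0294)
k(l, K) = -10 (k(l, K) = -2*(-1 + 6) = -2*5 = -10)
(40*k(2, 4))*c = (40*(-10))*(137/34) = -400*137/34 = -27400/17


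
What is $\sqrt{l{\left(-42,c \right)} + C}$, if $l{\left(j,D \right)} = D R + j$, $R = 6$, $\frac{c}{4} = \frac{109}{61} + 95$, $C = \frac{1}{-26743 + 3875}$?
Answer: $\frac{\sqrt{1109582180224987}}{697474} \approx 47.759$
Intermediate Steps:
$C = - \frac{1}{22868}$ ($C = \frac{1}{-22868} = - \frac{1}{22868} \approx -4.3729 \cdot 10^{-5}$)
$c = \frac{23616}{61}$ ($c = 4 \left(\frac{109}{61} + 95\right) = 4 \cdot \frac{5904}{61} = \frac{23616}{61} \approx 387.15$)
$l{\left(j,D \right)} = j + 6 D$ ($l{\left(j,D \right)} = D 6 + j = 6 D + j = j + 6 D$)
$\sqrt{l{\left(-42,c \right)} + C} = \sqrt{\left(-42 + 6 \cdot \frac{23616}{61}\right) - \frac{1}{22868}} = \sqrt{\left(-42 + \frac{141696}{61}\right) - \frac{1}{22868}} = \sqrt{\frac{139134}{61} - \frac{1}{22868}} = \sqrt{\frac{3181716251}{1394948}} = \frac{\sqrt{1109582180224987}}{697474}$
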